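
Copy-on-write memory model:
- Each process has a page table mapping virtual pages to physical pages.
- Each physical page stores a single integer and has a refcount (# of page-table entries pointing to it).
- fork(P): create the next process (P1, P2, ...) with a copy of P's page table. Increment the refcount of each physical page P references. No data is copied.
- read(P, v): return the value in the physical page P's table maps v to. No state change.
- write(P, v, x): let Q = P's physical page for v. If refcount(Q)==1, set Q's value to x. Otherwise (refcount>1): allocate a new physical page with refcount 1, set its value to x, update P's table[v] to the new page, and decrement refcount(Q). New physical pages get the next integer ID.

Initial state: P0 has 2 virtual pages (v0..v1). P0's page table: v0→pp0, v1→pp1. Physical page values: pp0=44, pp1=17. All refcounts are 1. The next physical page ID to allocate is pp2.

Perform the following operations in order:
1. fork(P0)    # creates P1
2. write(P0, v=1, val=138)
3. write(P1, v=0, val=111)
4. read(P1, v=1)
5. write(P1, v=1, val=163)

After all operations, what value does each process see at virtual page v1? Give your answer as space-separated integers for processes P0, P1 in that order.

Op 1: fork(P0) -> P1. 2 ppages; refcounts: pp0:2 pp1:2
Op 2: write(P0, v1, 138). refcount(pp1)=2>1 -> COPY to pp2. 3 ppages; refcounts: pp0:2 pp1:1 pp2:1
Op 3: write(P1, v0, 111). refcount(pp0)=2>1 -> COPY to pp3. 4 ppages; refcounts: pp0:1 pp1:1 pp2:1 pp3:1
Op 4: read(P1, v1) -> 17. No state change.
Op 5: write(P1, v1, 163). refcount(pp1)=1 -> write in place. 4 ppages; refcounts: pp0:1 pp1:1 pp2:1 pp3:1
P0: v1 -> pp2 = 138
P1: v1 -> pp1 = 163

Answer: 138 163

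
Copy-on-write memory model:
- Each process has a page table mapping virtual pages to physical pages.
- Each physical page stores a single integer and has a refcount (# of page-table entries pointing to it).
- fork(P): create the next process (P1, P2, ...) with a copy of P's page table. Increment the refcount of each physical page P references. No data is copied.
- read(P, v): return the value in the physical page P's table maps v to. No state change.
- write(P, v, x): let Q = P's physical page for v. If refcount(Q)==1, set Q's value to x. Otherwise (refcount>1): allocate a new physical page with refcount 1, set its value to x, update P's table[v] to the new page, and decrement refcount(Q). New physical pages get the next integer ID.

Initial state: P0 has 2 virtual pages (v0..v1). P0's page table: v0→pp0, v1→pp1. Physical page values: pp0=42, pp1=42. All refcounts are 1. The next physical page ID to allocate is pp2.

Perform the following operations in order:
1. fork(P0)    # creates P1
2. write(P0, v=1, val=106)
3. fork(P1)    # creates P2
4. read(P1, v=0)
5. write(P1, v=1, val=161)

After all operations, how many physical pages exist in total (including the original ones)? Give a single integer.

Op 1: fork(P0) -> P1. 2 ppages; refcounts: pp0:2 pp1:2
Op 2: write(P0, v1, 106). refcount(pp1)=2>1 -> COPY to pp2. 3 ppages; refcounts: pp0:2 pp1:1 pp2:1
Op 3: fork(P1) -> P2. 3 ppages; refcounts: pp0:3 pp1:2 pp2:1
Op 4: read(P1, v0) -> 42. No state change.
Op 5: write(P1, v1, 161). refcount(pp1)=2>1 -> COPY to pp3. 4 ppages; refcounts: pp0:3 pp1:1 pp2:1 pp3:1

Answer: 4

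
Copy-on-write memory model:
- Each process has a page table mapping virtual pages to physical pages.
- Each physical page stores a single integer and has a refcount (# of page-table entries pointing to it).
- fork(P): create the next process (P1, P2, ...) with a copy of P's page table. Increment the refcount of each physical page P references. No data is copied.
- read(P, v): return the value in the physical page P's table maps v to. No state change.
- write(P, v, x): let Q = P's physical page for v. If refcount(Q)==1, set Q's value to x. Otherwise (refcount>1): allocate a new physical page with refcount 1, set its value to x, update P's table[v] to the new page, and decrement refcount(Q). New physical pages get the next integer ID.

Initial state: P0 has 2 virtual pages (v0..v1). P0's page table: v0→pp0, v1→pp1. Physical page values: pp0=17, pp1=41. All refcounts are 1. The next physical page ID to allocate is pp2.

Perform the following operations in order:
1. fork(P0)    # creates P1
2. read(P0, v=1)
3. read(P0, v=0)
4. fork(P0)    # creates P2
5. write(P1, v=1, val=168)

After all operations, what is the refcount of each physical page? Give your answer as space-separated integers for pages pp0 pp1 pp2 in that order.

Op 1: fork(P0) -> P1. 2 ppages; refcounts: pp0:2 pp1:2
Op 2: read(P0, v1) -> 41. No state change.
Op 3: read(P0, v0) -> 17. No state change.
Op 4: fork(P0) -> P2. 2 ppages; refcounts: pp0:3 pp1:3
Op 5: write(P1, v1, 168). refcount(pp1)=3>1 -> COPY to pp2. 3 ppages; refcounts: pp0:3 pp1:2 pp2:1

Answer: 3 2 1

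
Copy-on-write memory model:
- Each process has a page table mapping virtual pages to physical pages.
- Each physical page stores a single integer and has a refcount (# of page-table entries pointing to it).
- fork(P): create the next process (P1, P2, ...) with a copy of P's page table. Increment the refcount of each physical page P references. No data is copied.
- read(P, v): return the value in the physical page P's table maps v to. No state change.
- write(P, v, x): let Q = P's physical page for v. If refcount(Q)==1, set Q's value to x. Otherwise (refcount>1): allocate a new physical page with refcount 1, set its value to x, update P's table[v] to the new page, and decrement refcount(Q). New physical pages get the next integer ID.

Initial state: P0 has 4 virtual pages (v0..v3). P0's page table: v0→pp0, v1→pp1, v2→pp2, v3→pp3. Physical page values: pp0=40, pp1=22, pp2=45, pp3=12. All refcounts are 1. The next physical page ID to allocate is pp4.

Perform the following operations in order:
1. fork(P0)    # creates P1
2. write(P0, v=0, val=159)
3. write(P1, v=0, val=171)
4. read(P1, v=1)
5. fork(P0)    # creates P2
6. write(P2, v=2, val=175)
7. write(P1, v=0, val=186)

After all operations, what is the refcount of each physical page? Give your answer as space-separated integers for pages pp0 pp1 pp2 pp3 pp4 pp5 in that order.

Answer: 1 3 2 3 2 1

Derivation:
Op 1: fork(P0) -> P1. 4 ppages; refcounts: pp0:2 pp1:2 pp2:2 pp3:2
Op 2: write(P0, v0, 159). refcount(pp0)=2>1 -> COPY to pp4. 5 ppages; refcounts: pp0:1 pp1:2 pp2:2 pp3:2 pp4:1
Op 3: write(P1, v0, 171). refcount(pp0)=1 -> write in place. 5 ppages; refcounts: pp0:1 pp1:2 pp2:2 pp3:2 pp4:1
Op 4: read(P1, v1) -> 22. No state change.
Op 5: fork(P0) -> P2. 5 ppages; refcounts: pp0:1 pp1:3 pp2:3 pp3:3 pp4:2
Op 6: write(P2, v2, 175). refcount(pp2)=3>1 -> COPY to pp5. 6 ppages; refcounts: pp0:1 pp1:3 pp2:2 pp3:3 pp4:2 pp5:1
Op 7: write(P1, v0, 186). refcount(pp0)=1 -> write in place. 6 ppages; refcounts: pp0:1 pp1:3 pp2:2 pp3:3 pp4:2 pp5:1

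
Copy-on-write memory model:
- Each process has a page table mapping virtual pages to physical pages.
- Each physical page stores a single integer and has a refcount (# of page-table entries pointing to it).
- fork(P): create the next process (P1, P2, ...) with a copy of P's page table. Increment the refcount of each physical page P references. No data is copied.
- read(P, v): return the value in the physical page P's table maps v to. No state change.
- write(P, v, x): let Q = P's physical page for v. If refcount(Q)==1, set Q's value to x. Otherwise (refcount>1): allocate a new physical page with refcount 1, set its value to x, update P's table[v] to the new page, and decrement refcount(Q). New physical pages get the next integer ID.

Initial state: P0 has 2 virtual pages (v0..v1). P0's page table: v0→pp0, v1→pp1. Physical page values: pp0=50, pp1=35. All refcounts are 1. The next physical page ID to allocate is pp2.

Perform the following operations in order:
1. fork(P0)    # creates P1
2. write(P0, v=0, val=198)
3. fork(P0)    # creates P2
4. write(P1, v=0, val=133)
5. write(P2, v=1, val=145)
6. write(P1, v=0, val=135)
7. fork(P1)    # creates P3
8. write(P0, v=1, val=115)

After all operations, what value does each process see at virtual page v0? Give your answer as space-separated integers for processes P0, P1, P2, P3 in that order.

Answer: 198 135 198 135

Derivation:
Op 1: fork(P0) -> P1. 2 ppages; refcounts: pp0:2 pp1:2
Op 2: write(P0, v0, 198). refcount(pp0)=2>1 -> COPY to pp2. 3 ppages; refcounts: pp0:1 pp1:2 pp2:1
Op 3: fork(P0) -> P2. 3 ppages; refcounts: pp0:1 pp1:3 pp2:2
Op 4: write(P1, v0, 133). refcount(pp0)=1 -> write in place. 3 ppages; refcounts: pp0:1 pp1:3 pp2:2
Op 5: write(P2, v1, 145). refcount(pp1)=3>1 -> COPY to pp3. 4 ppages; refcounts: pp0:1 pp1:2 pp2:2 pp3:1
Op 6: write(P1, v0, 135). refcount(pp0)=1 -> write in place. 4 ppages; refcounts: pp0:1 pp1:2 pp2:2 pp3:1
Op 7: fork(P1) -> P3. 4 ppages; refcounts: pp0:2 pp1:3 pp2:2 pp3:1
Op 8: write(P0, v1, 115). refcount(pp1)=3>1 -> COPY to pp4. 5 ppages; refcounts: pp0:2 pp1:2 pp2:2 pp3:1 pp4:1
P0: v0 -> pp2 = 198
P1: v0 -> pp0 = 135
P2: v0 -> pp2 = 198
P3: v0 -> pp0 = 135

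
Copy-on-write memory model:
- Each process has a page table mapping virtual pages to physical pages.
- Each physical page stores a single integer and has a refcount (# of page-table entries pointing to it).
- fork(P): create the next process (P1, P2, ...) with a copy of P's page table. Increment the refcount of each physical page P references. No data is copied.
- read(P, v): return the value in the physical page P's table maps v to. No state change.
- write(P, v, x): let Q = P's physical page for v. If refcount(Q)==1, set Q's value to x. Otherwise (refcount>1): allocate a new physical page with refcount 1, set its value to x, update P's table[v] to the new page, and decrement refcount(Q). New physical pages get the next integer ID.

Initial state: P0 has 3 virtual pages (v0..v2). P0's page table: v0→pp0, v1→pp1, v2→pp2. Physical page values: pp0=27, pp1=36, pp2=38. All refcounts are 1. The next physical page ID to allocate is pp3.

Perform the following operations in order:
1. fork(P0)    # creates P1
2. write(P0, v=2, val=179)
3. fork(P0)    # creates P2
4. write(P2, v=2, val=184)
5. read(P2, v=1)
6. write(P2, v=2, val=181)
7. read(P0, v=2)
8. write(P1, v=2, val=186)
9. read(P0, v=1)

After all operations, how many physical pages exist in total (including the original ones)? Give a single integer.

Answer: 5

Derivation:
Op 1: fork(P0) -> P1. 3 ppages; refcounts: pp0:2 pp1:2 pp2:2
Op 2: write(P0, v2, 179). refcount(pp2)=2>1 -> COPY to pp3. 4 ppages; refcounts: pp0:2 pp1:2 pp2:1 pp3:1
Op 3: fork(P0) -> P2. 4 ppages; refcounts: pp0:3 pp1:3 pp2:1 pp3:2
Op 4: write(P2, v2, 184). refcount(pp3)=2>1 -> COPY to pp4. 5 ppages; refcounts: pp0:3 pp1:3 pp2:1 pp3:1 pp4:1
Op 5: read(P2, v1) -> 36. No state change.
Op 6: write(P2, v2, 181). refcount(pp4)=1 -> write in place. 5 ppages; refcounts: pp0:3 pp1:3 pp2:1 pp3:1 pp4:1
Op 7: read(P0, v2) -> 179. No state change.
Op 8: write(P1, v2, 186). refcount(pp2)=1 -> write in place. 5 ppages; refcounts: pp0:3 pp1:3 pp2:1 pp3:1 pp4:1
Op 9: read(P0, v1) -> 36. No state change.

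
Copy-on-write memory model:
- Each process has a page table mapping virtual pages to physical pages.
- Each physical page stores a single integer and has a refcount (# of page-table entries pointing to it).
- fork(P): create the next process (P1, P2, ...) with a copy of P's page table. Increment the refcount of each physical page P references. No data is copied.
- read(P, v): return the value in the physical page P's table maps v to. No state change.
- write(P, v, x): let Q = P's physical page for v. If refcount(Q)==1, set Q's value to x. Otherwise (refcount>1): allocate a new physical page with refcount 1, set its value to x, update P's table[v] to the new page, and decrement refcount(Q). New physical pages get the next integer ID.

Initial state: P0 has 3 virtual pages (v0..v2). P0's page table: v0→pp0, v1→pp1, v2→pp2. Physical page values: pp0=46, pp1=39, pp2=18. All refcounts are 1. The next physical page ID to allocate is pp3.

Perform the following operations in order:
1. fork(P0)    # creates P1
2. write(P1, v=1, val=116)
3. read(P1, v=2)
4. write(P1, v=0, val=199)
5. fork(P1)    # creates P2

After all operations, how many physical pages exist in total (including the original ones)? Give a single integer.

Answer: 5

Derivation:
Op 1: fork(P0) -> P1. 3 ppages; refcounts: pp0:2 pp1:2 pp2:2
Op 2: write(P1, v1, 116). refcount(pp1)=2>1 -> COPY to pp3. 4 ppages; refcounts: pp0:2 pp1:1 pp2:2 pp3:1
Op 3: read(P1, v2) -> 18. No state change.
Op 4: write(P1, v0, 199). refcount(pp0)=2>1 -> COPY to pp4. 5 ppages; refcounts: pp0:1 pp1:1 pp2:2 pp3:1 pp4:1
Op 5: fork(P1) -> P2. 5 ppages; refcounts: pp0:1 pp1:1 pp2:3 pp3:2 pp4:2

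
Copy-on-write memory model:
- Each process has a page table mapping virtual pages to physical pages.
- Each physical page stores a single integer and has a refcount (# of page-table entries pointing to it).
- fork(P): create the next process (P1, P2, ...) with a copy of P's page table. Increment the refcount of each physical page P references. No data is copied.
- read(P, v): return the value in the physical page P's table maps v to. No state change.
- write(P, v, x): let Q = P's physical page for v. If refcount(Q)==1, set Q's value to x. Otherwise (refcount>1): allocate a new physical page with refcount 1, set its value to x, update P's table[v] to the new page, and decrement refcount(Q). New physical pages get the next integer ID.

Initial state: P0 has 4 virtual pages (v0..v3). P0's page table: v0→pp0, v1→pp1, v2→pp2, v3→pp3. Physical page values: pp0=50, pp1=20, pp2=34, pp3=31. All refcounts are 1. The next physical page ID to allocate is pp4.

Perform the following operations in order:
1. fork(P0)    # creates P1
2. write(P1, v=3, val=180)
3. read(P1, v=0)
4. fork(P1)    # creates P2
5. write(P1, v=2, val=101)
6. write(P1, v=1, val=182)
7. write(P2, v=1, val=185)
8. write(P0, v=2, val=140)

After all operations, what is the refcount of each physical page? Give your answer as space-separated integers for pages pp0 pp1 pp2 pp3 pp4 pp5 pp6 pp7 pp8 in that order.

Answer: 3 1 1 1 2 1 1 1 1

Derivation:
Op 1: fork(P0) -> P1. 4 ppages; refcounts: pp0:2 pp1:2 pp2:2 pp3:2
Op 2: write(P1, v3, 180). refcount(pp3)=2>1 -> COPY to pp4. 5 ppages; refcounts: pp0:2 pp1:2 pp2:2 pp3:1 pp4:1
Op 3: read(P1, v0) -> 50. No state change.
Op 4: fork(P1) -> P2. 5 ppages; refcounts: pp0:3 pp1:3 pp2:3 pp3:1 pp4:2
Op 5: write(P1, v2, 101). refcount(pp2)=3>1 -> COPY to pp5. 6 ppages; refcounts: pp0:3 pp1:3 pp2:2 pp3:1 pp4:2 pp5:1
Op 6: write(P1, v1, 182). refcount(pp1)=3>1 -> COPY to pp6. 7 ppages; refcounts: pp0:3 pp1:2 pp2:2 pp3:1 pp4:2 pp5:1 pp6:1
Op 7: write(P2, v1, 185). refcount(pp1)=2>1 -> COPY to pp7. 8 ppages; refcounts: pp0:3 pp1:1 pp2:2 pp3:1 pp4:2 pp5:1 pp6:1 pp7:1
Op 8: write(P0, v2, 140). refcount(pp2)=2>1 -> COPY to pp8. 9 ppages; refcounts: pp0:3 pp1:1 pp2:1 pp3:1 pp4:2 pp5:1 pp6:1 pp7:1 pp8:1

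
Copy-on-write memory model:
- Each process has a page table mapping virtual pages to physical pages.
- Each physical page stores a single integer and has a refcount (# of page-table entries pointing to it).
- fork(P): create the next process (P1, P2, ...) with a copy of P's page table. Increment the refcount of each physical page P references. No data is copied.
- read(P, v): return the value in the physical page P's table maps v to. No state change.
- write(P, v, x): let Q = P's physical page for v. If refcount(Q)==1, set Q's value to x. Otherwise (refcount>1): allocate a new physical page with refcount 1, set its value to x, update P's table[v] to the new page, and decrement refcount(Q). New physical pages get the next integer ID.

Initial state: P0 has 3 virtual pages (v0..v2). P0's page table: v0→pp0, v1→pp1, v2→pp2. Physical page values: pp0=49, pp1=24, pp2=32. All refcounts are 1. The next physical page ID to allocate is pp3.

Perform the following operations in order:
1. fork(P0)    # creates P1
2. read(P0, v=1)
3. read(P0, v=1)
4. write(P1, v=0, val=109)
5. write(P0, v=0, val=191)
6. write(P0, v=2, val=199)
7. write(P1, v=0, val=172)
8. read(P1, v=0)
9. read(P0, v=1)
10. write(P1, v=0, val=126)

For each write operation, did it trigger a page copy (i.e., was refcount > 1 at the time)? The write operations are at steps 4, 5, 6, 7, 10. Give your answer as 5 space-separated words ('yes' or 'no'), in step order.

Op 1: fork(P0) -> P1. 3 ppages; refcounts: pp0:2 pp1:2 pp2:2
Op 2: read(P0, v1) -> 24. No state change.
Op 3: read(P0, v1) -> 24. No state change.
Op 4: write(P1, v0, 109). refcount(pp0)=2>1 -> COPY to pp3. 4 ppages; refcounts: pp0:1 pp1:2 pp2:2 pp3:1
Op 5: write(P0, v0, 191). refcount(pp0)=1 -> write in place. 4 ppages; refcounts: pp0:1 pp1:2 pp2:2 pp3:1
Op 6: write(P0, v2, 199). refcount(pp2)=2>1 -> COPY to pp4. 5 ppages; refcounts: pp0:1 pp1:2 pp2:1 pp3:1 pp4:1
Op 7: write(P1, v0, 172). refcount(pp3)=1 -> write in place. 5 ppages; refcounts: pp0:1 pp1:2 pp2:1 pp3:1 pp4:1
Op 8: read(P1, v0) -> 172. No state change.
Op 9: read(P0, v1) -> 24. No state change.
Op 10: write(P1, v0, 126). refcount(pp3)=1 -> write in place. 5 ppages; refcounts: pp0:1 pp1:2 pp2:1 pp3:1 pp4:1

yes no yes no no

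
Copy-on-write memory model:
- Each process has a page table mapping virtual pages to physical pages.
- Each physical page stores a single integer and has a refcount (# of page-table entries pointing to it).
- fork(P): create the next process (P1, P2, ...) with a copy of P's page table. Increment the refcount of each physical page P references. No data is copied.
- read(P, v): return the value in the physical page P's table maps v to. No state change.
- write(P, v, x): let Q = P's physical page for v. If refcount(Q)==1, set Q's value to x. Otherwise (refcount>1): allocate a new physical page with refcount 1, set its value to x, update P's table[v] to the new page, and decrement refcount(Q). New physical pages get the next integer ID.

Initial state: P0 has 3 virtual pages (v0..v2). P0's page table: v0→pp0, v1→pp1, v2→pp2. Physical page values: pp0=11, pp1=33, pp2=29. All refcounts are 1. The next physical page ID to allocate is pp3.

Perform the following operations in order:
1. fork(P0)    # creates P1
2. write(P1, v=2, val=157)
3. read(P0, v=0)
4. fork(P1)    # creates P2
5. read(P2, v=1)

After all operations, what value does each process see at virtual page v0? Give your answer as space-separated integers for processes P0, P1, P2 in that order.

Op 1: fork(P0) -> P1. 3 ppages; refcounts: pp0:2 pp1:2 pp2:2
Op 2: write(P1, v2, 157). refcount(pp2)=2>1 -> COPY to pp3. 4 ppages; refcounts: pp0:2 pp1:2 pp2:1 pp3:1
Op 3: read(P0, v0) -> 11. No state change.
Op 4: fork(P1) -> P2. 4 ppages; refcounts: pp0:3 pp1:3 pp2:1 pp3:2
Op 5: read(P2, v1) -> 33. No state change.
P0: v0 -> pp0 = 11
P1: v0 -> pp0 = 11
P2: v0 -> pp0 = 11

Answer: 11 11 11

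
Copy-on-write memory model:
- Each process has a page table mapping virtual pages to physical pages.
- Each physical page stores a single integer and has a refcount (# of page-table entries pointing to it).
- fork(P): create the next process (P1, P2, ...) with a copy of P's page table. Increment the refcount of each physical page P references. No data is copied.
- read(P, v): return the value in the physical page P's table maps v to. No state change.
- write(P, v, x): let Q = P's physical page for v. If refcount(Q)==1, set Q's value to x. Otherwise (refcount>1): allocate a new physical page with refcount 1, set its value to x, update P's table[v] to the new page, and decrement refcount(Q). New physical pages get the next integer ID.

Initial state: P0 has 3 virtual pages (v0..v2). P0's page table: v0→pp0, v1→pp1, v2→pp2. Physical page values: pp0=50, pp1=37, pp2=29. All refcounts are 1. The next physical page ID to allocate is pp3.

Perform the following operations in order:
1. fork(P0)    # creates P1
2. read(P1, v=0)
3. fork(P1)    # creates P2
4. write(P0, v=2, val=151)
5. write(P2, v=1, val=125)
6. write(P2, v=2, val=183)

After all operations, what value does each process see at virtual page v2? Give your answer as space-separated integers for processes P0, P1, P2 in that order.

Answer: 151 29 183

Derivation:
Op 1: fork(P0) -> P1. 3 ppages; refcounts: pp0:2 pp1:2 pp2:2
Op 2: read(P1, v0) -> 50. No state change.
Op 3: fork(P1) -> P2. 3 ppages; refcounts: pp0:3 pp1:3 pp2:3
Op 4: write(P0, v2, 151). refcount(pp2)=3>1 -> COPY to pp3. 4 ppages; refcounts: pp0:3 pp1:3 pp2:2 pp3:1
Op 5: write(P2, v1, 125). refcount(pp1)=3>1 -> COPY to pp4. 5 ppages; refcounts: pp0:3 pp1:2 pp2:2 pp3:1 pp4:1
Op 6: write(P2, v2, 183). refcount(pp2)=2>1 -> COPY to pp5. 6 ppages; refcounts: pp0:3 pp1:2 pp2:1 pp3:1 pp4:1 pp5:1
P0: v2 -> pp3 = 151
P1: v2 -> pp2 = 29
P2: v2 -> pp5 = 183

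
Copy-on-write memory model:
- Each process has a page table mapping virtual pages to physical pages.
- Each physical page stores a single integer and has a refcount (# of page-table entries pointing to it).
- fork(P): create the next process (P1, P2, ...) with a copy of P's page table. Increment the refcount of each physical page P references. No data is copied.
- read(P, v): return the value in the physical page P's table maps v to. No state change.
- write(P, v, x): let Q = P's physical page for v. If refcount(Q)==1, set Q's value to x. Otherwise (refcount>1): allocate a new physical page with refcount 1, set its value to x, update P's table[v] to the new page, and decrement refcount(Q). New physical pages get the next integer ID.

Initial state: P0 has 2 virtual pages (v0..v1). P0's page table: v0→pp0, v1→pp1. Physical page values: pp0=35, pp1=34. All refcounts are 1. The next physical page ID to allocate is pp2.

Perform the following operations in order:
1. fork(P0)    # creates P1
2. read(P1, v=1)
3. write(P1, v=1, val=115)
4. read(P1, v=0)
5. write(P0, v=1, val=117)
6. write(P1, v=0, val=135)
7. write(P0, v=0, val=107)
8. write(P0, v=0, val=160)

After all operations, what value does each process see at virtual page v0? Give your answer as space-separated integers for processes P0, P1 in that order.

Op 1: fork(P0) -> P1. 2 ppages; refcounts: pp0:2 pp1:2
Op 2: read(P1, v1) -> 34. No state change.
Op 3: write(P1, v1, 115). refcount(pp1)=2>1 -> COPY to pp2. 3 ppages; refcounts: pp0:2 pp1:1 pp2:1
Op 4: read(P1, v0) -> 35. No state change.
Op 5: write(P0, v1, 117). refcount(pp1)=1 -> write in place. 3 ppages; refcounts: pp0:2 pp1:1 pp2:1
Op 6: write(P1, v0, 135). refcount(pp0)=2>1 -> COPY to pp3. 4 ppages; refcounts: pp0:1 pp1:1 pp2:1 pp3:1
Op 7: write(P0, v0, 107). refcount(pp0)=1 -> write in place. 4 ppages; refcounts: pp0:1 pp1:1 pp2:1 pp3:1
Op 8: write(P0, v0, 160). refcount(pp0)=1 -> write in place. 4 ppages; refcounts: pp0:1 pp1:1 pp2:1 pp3:1
P0: v0 -> pp0 = 160
P1: v0 -> pp3 = 135

Answer: 160 135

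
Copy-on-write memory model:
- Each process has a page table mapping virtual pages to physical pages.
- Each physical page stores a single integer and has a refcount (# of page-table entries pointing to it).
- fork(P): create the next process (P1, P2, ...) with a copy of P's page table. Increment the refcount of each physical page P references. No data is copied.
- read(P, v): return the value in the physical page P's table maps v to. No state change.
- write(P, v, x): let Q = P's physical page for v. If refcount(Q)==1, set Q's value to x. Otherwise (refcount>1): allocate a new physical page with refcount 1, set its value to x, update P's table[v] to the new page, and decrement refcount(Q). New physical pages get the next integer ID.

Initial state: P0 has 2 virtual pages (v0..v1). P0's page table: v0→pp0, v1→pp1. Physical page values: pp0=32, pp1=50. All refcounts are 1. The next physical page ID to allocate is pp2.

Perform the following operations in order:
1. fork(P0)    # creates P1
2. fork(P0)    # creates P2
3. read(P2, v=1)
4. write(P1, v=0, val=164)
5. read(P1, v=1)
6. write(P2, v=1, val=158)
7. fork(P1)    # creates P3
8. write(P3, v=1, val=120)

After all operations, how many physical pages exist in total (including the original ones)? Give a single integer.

Answer: 5

Derivation:
Op 1: fork(P0) -> P1. 2 ppages; refcounts: pp0:2 pp1:2
Op 2: fork(P0) -> P2. 2 ppages; refcounts: pp0:3 pp1:3
Op 3: read(P2, v1) -> 50. No state change.
Op 4: write(P1, v0, 164). refcount(pp0)=3>1 -> COPY to pp2. 3 ppages; refcounts: pp0:2 pp1:3 pp2:1
Op 5: read(P1, v1) -> 50. No state change.
Op 6: write(P2, v1, 158). refcount(pp1)=3>1 -> COPY to pp3. 4 ppages; refcounts: pp0:2 pp1:2 pp2:1 pp3:1
Op 7: fork(P1) -> P3. 4 ppages; refcounts: pp0:2 pp1:3 pp2:2 pp3:1
Op 8: write(P3, v1, 120). refcount(pp1)=3>1 -> COPY to pp4. 5 ppages; refcounts: pp0:2 pp1:2 pp2:2 pp3:1 pp4:1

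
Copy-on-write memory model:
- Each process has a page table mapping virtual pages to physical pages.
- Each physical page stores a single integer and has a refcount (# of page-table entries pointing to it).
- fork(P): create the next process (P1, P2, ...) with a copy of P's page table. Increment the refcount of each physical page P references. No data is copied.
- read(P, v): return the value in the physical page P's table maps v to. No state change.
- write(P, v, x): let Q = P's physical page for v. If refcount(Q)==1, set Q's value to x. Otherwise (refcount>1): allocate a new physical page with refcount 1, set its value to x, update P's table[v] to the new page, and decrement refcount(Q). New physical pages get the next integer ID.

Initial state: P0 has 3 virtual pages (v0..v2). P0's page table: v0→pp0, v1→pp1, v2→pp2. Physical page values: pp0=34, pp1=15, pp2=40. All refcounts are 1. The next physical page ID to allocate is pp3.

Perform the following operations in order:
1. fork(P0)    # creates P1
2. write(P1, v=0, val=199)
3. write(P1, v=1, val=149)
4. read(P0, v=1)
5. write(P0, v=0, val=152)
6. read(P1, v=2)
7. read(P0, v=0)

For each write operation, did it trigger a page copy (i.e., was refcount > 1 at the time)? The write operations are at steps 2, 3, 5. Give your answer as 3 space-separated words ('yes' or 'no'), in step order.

Op 1: fork(P0) -> P1. 3 ppages; refcounts: pp0:2 pp1:2 pp2:2
Op 2: write(P1, v0, 199). refcount(pp0)=2>1 -> COPY to pp3. 4 ppages; refcounts: pp0:1 pp1:2 pp2:2 pp3:1
Op 3: write(P1, v1, 149). refcount(pp1)=2>1 -> COPY to pp4. 5 ppages; refcounts: pp0:1 pp1:1 pp2:2 pp3:1 pp4:1
Op 4: read(P0, v1) -> 15. No state change.
Op 5: write(P0, v0, 152). refcount(pp0)=1 -> write in place. 5 ppages; refcounts: pp0:1 pp1:1 pp2:2 pp3:1 pp4:1
Op 6: read(P1, v2) -> 40. No state change.
Op 7: read(P0, v0) -> 152. No state change.

yes yes no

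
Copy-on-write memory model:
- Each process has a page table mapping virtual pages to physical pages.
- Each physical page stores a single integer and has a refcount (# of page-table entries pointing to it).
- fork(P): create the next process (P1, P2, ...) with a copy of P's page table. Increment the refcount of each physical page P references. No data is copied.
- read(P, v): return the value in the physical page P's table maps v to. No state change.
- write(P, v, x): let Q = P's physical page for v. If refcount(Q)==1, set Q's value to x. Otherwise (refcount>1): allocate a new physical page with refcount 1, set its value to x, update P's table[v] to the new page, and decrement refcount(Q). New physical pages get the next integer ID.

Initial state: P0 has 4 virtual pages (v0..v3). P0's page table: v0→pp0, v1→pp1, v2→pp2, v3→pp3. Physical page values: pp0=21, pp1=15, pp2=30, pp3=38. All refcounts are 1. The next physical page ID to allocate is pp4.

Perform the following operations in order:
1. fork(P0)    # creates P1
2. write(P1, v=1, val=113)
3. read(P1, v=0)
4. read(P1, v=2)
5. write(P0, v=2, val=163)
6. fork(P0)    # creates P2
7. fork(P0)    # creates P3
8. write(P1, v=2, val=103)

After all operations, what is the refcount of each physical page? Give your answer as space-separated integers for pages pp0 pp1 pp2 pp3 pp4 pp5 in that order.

Answer: 4 3 1 4 1 3

Derivation:
Op 1: fork(P0) -> P1. 4 ppages; refcounts: pp0:2 pp1:2 pp2:2 pp3:2
Op 2: write(P1, v1, 113). refcount(pp1)=2>1 -> COPY to pp4. 5 ppages; refcounts: pp0:2 pp1:1 pp2:2 pp3:2 pp4:1
Op 3: read(P1, v0) -> 21. No state change.
Op 4: read(P1, v2) -> 30. No state change.
Op 5: write(P0, v2, 163). refcount(pp2)=2>1 -> COPY to pp5. 6 ppages; refcounts: pp0:2 pp1:1 pp2:1 pp3:2 pp4:1 pp5:1
Op 6: fork(P0) -> P2. 6 ppages; refcounts: pp0:3 pp1:2 pp2:1 pp3:3 pp4:1 pp5:2
Op 7: fork(P0) -> P3. 6 ppages; refcounts: pp0:4 pp1:3 pp2:1 pp3:4 pp4:1 pp5:3
Op 8: write(P1, v2, 103). refcount(pp2)=1 -> write in place. 6 ppages; refcounts: pp0:4 pp1:3 pp2:1 pp3:4 pp4:1 pp5:3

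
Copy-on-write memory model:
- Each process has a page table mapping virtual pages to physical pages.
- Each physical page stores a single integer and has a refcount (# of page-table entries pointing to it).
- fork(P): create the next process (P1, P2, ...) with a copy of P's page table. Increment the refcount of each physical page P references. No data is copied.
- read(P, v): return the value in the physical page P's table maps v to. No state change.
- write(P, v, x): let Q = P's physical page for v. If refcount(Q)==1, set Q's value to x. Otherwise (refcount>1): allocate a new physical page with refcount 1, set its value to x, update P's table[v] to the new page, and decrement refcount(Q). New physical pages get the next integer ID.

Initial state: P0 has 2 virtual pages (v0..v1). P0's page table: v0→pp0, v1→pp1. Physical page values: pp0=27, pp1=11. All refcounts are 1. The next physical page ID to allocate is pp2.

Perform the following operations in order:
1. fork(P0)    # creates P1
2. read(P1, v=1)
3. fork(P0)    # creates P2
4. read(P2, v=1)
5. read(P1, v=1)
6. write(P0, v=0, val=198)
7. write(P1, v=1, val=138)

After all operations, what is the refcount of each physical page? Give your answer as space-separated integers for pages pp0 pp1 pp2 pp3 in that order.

Answer: 2 2 1 1

Derivation:
Op 1: fork(P0) -> P1. 2 ppages; refcounts: pp0:2 pp1:2
Op 2: read(P1, v1) -> 11. No state change.
Op 3: fork(P0) -> P2. 2 ppages; refcounts: pp0:3 pp1:3
Op 4: read(P2, v1) -> 11. No state change.
Op 5: read(P1, v1) -> 11. No state change.
Op 6: write(P0, v0, 198). refcount(pp0)=3>1 -> COPY to pp2. 3 ppages; refcounts: pp0:2 pp1:3 pp2:1
Op 7: write(P1, v1, 138). refcount(pp1)=3>1 -> COPY to pp3. 4 ppages; refcounts: pp0:2 pp1:2 pp2:1 pp3:1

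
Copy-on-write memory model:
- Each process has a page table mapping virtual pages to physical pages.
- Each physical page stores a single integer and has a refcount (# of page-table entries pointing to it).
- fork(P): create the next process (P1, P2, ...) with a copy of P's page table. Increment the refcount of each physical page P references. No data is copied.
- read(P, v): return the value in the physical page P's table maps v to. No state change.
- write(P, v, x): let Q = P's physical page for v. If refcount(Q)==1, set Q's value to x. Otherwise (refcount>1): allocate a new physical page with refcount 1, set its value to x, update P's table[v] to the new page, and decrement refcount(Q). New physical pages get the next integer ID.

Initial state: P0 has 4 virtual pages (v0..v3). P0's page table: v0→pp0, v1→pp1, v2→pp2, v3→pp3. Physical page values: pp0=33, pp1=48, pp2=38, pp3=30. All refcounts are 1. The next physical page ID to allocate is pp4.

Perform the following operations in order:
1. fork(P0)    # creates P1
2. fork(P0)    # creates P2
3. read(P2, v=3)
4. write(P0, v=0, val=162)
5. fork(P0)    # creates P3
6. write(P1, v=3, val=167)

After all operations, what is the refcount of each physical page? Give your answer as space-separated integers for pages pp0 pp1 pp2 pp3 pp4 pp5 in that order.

Op 1: fork(P0) -> P1. 4 ppages; refcounts: pp0:2 pp1:2 pp2:2 pp3:2
Op 2: fork(P0) -> P2. 4 ppages; refcounts: pp0:3 pp1:3 pp2:3 pp3:3
Op 3: read(P2, v3) -> 30. No state change.
Op 4: write(P0, v0, 162). refcount(pp0)=3>1 -> COPY to pp4. 5 ppages; refcounts: pp0:2 pp1:3 pp2:3 pp3:3 pp4:1
Op 5: fork(P0) -> P3. 5 ppages; refcounts: pp0:2 pp1:4 pp2:4 pp3:4 pp4:2
Op 6: write(P1, v3, 167). refcount(pp3)=4>1 -> COPY to pp5. 6 ppages; refcounts: pp0:2 pp1:4 pp2:4 pp3:3 pp4:2 pp5:1

Answer: 2 4 4 3 2 1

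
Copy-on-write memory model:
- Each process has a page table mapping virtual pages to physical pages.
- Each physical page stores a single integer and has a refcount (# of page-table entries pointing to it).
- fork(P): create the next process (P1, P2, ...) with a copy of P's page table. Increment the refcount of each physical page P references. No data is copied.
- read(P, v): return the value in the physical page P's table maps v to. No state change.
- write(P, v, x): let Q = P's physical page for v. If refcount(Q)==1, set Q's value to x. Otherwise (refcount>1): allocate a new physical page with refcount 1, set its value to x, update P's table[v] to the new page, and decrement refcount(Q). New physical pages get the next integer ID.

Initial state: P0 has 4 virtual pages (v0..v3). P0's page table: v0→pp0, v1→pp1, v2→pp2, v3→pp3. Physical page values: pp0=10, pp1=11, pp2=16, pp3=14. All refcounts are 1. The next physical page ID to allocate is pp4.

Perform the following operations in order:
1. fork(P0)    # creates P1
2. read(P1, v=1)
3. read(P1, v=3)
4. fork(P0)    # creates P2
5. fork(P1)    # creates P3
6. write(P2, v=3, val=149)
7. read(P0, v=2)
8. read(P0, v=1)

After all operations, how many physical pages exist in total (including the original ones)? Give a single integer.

Answer: 5

Derivation:
Op 1: fork(P0) -> P1. 4 ppages; refcounts: pp0:2 pp1:2 pp2:2 pp3:2
Op 2: read(P1, v1) -> 11. No state change.
Op 3: read(P1, v3) -> 14. No state change.
Op 4: fork(P0) -> P2. 4 ppages; refcounts: pp0:3 pp1:3 pp2:3 pp3:3
Op 5: fork(P1) -> P3. 4 ppages; refcounts: pp0:4 pp1:4 pp2:4 pp3:4
Op 6: write(P2, v3, 149). refcount(pp3)=4>1 -> COPY to pp4. 5 ppages; refcounts: pp0:4 pp1:4 pp2:4 pp3:3 pp4:1
Op 7: read(P0, v2) -> 16. No state change.
Op 8: read(P0, v1) -> 11. No state change.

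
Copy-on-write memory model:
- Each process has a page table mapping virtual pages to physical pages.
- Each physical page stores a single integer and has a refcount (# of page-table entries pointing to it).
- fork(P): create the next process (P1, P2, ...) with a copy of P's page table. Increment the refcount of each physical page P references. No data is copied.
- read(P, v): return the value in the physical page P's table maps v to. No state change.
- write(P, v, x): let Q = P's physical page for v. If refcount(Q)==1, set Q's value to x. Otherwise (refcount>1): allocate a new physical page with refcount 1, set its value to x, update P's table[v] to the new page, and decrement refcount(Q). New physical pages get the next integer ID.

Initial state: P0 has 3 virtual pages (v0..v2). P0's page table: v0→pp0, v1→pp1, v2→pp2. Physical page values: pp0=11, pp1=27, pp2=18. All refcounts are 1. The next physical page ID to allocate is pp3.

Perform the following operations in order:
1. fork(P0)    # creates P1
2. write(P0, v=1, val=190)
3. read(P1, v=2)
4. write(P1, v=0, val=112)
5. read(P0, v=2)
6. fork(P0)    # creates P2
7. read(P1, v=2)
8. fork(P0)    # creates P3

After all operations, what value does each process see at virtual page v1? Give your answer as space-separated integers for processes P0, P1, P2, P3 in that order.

Answer: 190 27 190 190

Derivation:
Op 1: fork(P0) -> P1. 3 ppages; refcounts: pp0:2 pp1:2 pp2:2
Op 2: write(P0, v1, 190). refcount(pp1)=2>1 -> COPY to pp3. 4 ppages; refcounts: pp0:2 pp1:1 pp2:2 pp3:1
Op 3: read(P1, v2) -> 18. No state change.
Op 4: write(P1, v0, 112). refcount(pp0)=2>1 -> COPY to pp4. 5 ppages; refcounts: pp0:1 pp1:1 pp2:2 pp3:1 pp4:1
Op 5: read(P0, v2) -> 18. No state change.
Op 6: fork(P0) -> P2. 5 ppages; refcounts: pp0:2 pp1:1 pp2:3 pp3:2 pp4:1
Op 7: read(P1, v2) -> 18. No state change.
Op 8: fork(P0) -> P3. 5 ppages; refcounts: pp0:3 pp1:1 pp2:4 pp3:3 pp4:1
P0: v1 -> pp3 = 190
P1: v1 -> pp1 = 27
P2: v1 -> pp3 = 190
P3: v1 -> pp3 = 190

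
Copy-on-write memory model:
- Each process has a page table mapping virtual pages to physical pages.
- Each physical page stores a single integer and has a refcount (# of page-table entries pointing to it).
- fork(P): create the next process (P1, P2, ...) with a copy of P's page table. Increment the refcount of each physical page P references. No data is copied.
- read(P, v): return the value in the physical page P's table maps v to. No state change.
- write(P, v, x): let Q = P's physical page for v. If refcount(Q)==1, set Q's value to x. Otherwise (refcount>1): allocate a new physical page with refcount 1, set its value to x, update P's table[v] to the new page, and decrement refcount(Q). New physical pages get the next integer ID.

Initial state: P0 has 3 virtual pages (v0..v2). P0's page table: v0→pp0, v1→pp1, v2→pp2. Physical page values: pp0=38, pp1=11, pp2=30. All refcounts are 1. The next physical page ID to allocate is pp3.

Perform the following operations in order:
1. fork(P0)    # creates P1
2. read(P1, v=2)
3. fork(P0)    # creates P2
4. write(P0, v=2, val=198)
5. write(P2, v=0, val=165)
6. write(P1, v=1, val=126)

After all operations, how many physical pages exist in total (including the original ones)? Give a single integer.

Answer: 6

Derivation:
Op 1: fork(P0) -> P1. 3 ppages; refcounts: pp0:2 pp1:2 pp2:2
Op 2: read(P1, v2) -> 30. No state change.
Op 3: fork(P0) -> P2. 3 ppages; refcounts: pp0:3 pp1:3 pp2:3
Op 4: write(P0, v2, 198). refcount(pp2)=3>1 -> COPY to pp3. 4 ppages; refcounts: pp0:3 pp1:3 pp2:2 pp3:1
Op 5: write(P2, v0, 165). refcount(pp0)=3>1 -> COPY to pp4. 5 ppages; refcounts: pp0:2 pp1:3 pp2:2 pp3:1 pp4:1
Op 6: write(P1, v1, 126). refcount(pp1)=3>1 -> COPY to pp5. 6 ppages; refcounts: pp0:2 pp1:2 pp2:2 pp3:1 pp4:1 pp5:1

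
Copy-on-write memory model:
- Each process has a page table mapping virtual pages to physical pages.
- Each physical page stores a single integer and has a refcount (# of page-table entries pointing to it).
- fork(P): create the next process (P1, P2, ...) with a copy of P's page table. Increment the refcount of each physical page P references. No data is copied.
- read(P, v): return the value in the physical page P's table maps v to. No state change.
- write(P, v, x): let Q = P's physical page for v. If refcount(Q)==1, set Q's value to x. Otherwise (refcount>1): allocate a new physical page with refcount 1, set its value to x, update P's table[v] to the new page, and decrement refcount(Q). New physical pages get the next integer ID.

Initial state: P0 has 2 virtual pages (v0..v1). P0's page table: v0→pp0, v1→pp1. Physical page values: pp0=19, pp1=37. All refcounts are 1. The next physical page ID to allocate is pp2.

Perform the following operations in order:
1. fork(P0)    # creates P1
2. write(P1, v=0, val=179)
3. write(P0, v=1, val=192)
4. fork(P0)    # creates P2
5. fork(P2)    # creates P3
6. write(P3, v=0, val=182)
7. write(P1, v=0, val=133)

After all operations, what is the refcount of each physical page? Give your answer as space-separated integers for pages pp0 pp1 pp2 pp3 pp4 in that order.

Answer: 2 1 1 3 1

Derivation:
Op 1: fork(P0) -> P1. 2 ppages; refcounts: pp0:2 pp1:2
Op 2: write(P1, v0, 179). refcount(pp0)=2>1 -> COPY to pp2. 3 ppages; refcounts: pp0:1 pp1:2 pp2:1
Op 3: write(P0, v1, 192). refcount(pp1)=2>1 -> COPY to pp3. 4 ppages; refcounts: pp0:1 pp1:1 pp2:1 pp3:1
Op 4: fork(P0) -> P2. 4 ppages; refcounts: pp0:2 pp1:1 pp2:1 pp3:2
Op 5: fork(P2) -> P3. 4 ppages; refcounts: pp0:3 pp1:1 pp2:1 pp3:3
Op 6: write(P3, v0, 182). refcount(pp0)=3>1 -> COPY to pp4. 5 ppages; refcounts: pp0:2 pp1:1 pp2:1 pp3:3 pp4:1
Op 7: write(P1, v0, 133). refcount(pp2)=1 -> write in place. 5 ppages; refcounts: pp0:2 pp1:1 pp2:1 pp3:3 pp4:1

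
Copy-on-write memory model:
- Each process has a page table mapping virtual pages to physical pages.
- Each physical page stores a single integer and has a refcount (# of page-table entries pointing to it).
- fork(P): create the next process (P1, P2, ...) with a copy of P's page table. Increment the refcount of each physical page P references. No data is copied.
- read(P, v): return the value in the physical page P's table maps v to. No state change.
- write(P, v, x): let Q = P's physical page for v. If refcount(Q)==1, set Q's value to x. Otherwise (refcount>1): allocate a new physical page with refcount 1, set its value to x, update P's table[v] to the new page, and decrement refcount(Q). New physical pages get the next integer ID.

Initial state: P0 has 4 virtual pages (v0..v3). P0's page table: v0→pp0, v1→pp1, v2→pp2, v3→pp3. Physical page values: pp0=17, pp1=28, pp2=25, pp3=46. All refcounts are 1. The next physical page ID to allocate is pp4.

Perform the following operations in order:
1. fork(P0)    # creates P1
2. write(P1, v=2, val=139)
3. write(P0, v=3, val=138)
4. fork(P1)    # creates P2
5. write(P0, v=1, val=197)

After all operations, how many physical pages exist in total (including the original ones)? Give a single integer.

Op 1: fork(P0) -> P1. 4 ppages; refcounts: pp0:2 pp1:2 pp2:2 pp3:2
Op 2: write(P1, v2, 139). refcount(pp2)=2>1 -> COPY to pp4. 5 ppages; refcounts: pp0:2 pp1:2 pp2:1 pp3:2 pp4:1
Op 3: write(P0, v3, 138). refcount(pp3)=2>1 -> COPY to pp5. 6 ppages; refcounts: pp0:2 pp1:2 pp2:1 pp3:1 pp4:1 pp5:1
Op 4: fork(P1) -> P2. 6 ppages; refcounts: pp0:3 pp1:3 pp2:1 pp3:2 pp4:2 pp5:1
Op 5: write(P0, v1, 197). refcount(pp1)=3>1 -> COPY to pp6. 7 ppages; refcounts: pp0:3 pp1:2 pp2:1 pp3:2 pp4:2 pp5:1 pp6:1

Answer: 7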